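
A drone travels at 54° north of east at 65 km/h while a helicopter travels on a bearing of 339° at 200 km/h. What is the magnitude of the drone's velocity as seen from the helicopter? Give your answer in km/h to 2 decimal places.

173.39 km/h

Taking east as x and north as y: drone velocity = (38.206, 52.586) km/h; helicopter velocity = (-71.674, 186.716) km/h.
Velocity of drone relative to helicopter = (38.206, 52.586) − (-71.674, 186.716) = (109.880, -134.130) km/h.
Magnitude = |(109.880, -134.130)| = 173.391 km/h.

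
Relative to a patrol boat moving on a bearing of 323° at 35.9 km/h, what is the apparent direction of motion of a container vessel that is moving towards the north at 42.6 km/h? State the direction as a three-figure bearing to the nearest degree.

057°

Taking east as x and north as y: container vessel velocity = (0.000, 42.600) km/h; patrol boat velocity = (-21.605, 28.671) km/h.
Velocity of container vessel relative to patrol boat = (0.000, 42.600) − (-21.605, 28.671) = (21.605, 13.929) km/h.
Bearing = atan2(21.61, 13.93) = 57.19° clockwise from north.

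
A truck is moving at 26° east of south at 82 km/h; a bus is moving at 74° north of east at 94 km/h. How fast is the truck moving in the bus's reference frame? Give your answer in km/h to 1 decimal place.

164.4 km/h

Taking east as x and north as y: truck velocity = (35.946, -73.701) km/h; bus velocity = (25.910, 90.359) km/h.
Velocity of truck relative to bus = (35.946, -73.701) − (25.910, 90.359) = (10.037, -164.060) km/h.
Magnitude = |(10.037, -164.060)| = 164.366 km/h.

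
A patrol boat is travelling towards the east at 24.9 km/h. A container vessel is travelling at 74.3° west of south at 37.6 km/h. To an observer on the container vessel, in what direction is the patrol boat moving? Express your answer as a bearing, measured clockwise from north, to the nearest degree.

Taking east as x and north as y: patrol boat velocity = (24.900, 0.000) km/h; container vessel velocity = (-36.197, -10.175) km/h.
Velocity of patrol boat relative to container vessel = (24.900, 0.000) − (-36.197, -10.175) = (61.097, 10.175) km/h.
Bearing = atan2(61.10, 10.17) = 80.55° clockwise from north.

081°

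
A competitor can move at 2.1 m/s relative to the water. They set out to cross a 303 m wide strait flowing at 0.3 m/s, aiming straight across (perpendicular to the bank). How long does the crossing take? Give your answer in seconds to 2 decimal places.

144.29 s

The component of the competitor's velocity perpendicular to the bank is 2.1 m/s.
The current is parallel to the bank, so it does not affect the crossing time.
Time = 303 / 2.100 = 144.286 s.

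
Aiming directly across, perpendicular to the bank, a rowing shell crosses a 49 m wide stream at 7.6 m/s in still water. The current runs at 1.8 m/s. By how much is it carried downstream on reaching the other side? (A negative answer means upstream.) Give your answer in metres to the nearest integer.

12 m

Perpendicular speed = 7.600 m/s; crossing time = 49 / 7.600 = 6.447 s.
Net downstream speed = 1.800 m/s.
Drift = 1.800 × 6.447 = 11.605 m (downstream).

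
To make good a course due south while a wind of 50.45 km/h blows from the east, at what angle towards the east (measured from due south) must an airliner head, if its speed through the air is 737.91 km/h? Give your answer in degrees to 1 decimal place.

The wind pushes perpendicular to the desired track; the heading must have a component into the wind equal to 50.45 km/h: 737.91 sin θ = 50.45.
sin θ = 0.0684, so θ = 3.920°.

3.9°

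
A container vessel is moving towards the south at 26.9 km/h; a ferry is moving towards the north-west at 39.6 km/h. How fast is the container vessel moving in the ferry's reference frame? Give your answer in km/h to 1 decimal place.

Taking east as x and north as y: container vessel velocity = (0.000, -26.900) km/h; ferry velocity = (-28.001, 28.001) km/h.
Velocity of container vessel relative to ferry = (0.000, -26.900) − (-28.001, 28.001) = (28.001, -54.901) km/h.
Magnitude = |(28.001, -54.901)| = 61.630 km/h.

61.6 km/h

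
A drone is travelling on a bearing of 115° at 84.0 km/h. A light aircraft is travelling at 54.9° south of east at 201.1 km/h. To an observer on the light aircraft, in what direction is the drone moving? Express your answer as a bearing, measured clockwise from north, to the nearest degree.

343°

Taking east as x and north as y: drone velocity = (76.130, -35.500) km/h; light aircraft velocity = (115.634, -164.530) km/h.
Velocity of drone relative to light aircraft = (76.130, -35.500) − (115.634, -164.530) = (-39.504, 129.030) km/h.
Bearing = atan2(-39.50, 129.03) = 342.98° clockwise from north.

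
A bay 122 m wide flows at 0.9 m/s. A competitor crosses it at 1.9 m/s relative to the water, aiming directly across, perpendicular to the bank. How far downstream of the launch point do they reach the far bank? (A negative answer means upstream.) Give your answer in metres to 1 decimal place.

57.8 m

Perpendicular speed = 1.900 m/s; crossing time = 122 / 1.900 = 64.211 s.
Net downstream speed = 0.900 m/s.
Drift = 0.900 × 64.211 = 57.789 m (downstream).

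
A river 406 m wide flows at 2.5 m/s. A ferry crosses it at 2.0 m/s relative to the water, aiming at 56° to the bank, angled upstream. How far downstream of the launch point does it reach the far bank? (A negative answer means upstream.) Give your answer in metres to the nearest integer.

Perpendicular speed = 1.658 m/s; crossing time = 406 / 1.658 = 244.862 s.
Net downstream speed = 1.382 m/s.
Drift = 1.382 × 244.862 = 338.305 m (downstream).

338 m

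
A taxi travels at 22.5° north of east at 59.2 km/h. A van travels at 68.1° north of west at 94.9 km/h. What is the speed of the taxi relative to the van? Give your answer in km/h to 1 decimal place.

111.3 km/h

Taking east as x and north as y: taxi velocity = (54.694, 22.655) km/h; van velocity = (-35.397, 88.052) km/h.
Velocity of taxi relative to van = (54.694, 22.655) − (-35.397, 88.052) = (90.090, -65.397) km/h.
Magnitude = |(90.090, -65.397)| = 111.324 km/h.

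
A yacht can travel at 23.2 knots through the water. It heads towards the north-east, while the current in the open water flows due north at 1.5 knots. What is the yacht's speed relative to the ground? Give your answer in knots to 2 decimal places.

24.28 knots

Taking east as x and north as y: velocity relative to the water = (16.405, 16.405) knots; the water relative to ground = (0.000, 1.500) knots.
Velocity relative to ground = (16.405, 16.405) + (0.000, 1.500) = (16.405, 17.905) knots.
Speed = |(16.405, 17.905)| = 24.284 knots.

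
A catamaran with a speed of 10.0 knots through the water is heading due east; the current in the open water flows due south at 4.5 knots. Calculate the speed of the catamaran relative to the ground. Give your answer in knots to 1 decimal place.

11.0 knots

Taking east as x and north as y: velocity relative to the water = (10.000, 0.000) knots; the water relative to ground = (0.000, -4.500) knots.
Velocity relative to ground = (10.000, 0.000) + (0.000, -4.500) = (10.000, -4.500) knots.
Speed = |(10.000, -4.500)| = 10.966 knots.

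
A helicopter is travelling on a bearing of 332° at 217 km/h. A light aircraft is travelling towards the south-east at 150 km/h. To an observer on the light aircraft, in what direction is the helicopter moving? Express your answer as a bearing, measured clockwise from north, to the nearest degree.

Taking east as x and north as y: helicopter velocity = (-101.875, 191.600) km/h; light aircraft velocity = (106.066, -106.066) km/h.
Velocity of helicopter relative to light aircraft = (-101.875, 191.600) − (106.066, -106.066) = (-207.941, 297.666) km/h.
Bearing = atan2(-207.94, 297.67) = 325.06° clockwise from north.

325°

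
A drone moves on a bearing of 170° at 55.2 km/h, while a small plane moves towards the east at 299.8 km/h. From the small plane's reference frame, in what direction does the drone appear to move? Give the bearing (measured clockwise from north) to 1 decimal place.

259.4°

Taking east as x and north as y: drone velocity = (9.585, -54.361) km/h; small plane velocity = (299.800, 0.000) km/h.
Velocity of drone relative to small plane = (9.585, -54.361) − (299.800, 0.000) = (-290.215, -54.361) km/h.
Bearing = atan2(-290.21, -54.36) = 259.39° clockwise from north.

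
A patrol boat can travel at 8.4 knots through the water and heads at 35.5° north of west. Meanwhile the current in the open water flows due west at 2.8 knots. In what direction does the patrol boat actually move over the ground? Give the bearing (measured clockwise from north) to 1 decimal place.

296.8°

Taking east as x and north as y: velocity relative to the water = (-6.839, 4.878) knots; the water relative to ground = (-2.800, 0.000) knots.
Velocity relative to ground = (-6.839, 4.878) + (-2.800, 0.000) = (-9.639, 4.878) knots.
Bearing = atan2(-9.64, 4.88) = 296.84° clockwise from north.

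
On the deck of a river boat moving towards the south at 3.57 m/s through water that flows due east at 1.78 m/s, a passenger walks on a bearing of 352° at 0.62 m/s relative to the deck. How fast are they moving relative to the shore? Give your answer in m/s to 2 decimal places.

3.41 m/s

In east/north components (m/s): passenger relative to river boat = (-0.086, 0.614); river boat relative to water = (0.000, -3.570); water relative to ground = (1.780, 0.000).
Sum = (1.694, -2.956) m/s.
Speed = |(1.694, -2.956)| = 3.407 m/s.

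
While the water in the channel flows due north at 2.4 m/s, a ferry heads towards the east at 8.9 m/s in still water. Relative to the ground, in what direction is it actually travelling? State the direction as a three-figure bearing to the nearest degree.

Taking east as x and north as y: velocity relative to the water = (8.900, 0.000) m/s; the water relative to ground = (0.000, 2.400) m/s.
Velocity relative to ground = (8.900, 0.000) + (0.000, 2.400) = (8.900, 2.400) m/s.
Bearing = atan2(8.90, 2.40) = 74.91° clockwise from north.

075°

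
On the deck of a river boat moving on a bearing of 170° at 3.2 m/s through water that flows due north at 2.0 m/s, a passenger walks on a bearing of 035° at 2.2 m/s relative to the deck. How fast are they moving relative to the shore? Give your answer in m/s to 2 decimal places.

1.93 m/s

In east/north components (m/s): passenger relative to river boat = (1.262, 1.802); river boat relative to water = (0.556, -3.151); water relative to ground = (0.000, 2.000).
Sum = (1.818, 0.651) m/s.
Speed = |(1.818, 0.651)| = 1.931 m/s.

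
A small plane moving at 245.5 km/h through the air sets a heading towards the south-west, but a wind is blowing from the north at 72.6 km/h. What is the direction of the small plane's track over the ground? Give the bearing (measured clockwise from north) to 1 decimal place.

Taking east as x and north as y: velocity relative to the air = (-173.595, -173.595) km/h; the air relative to ground = (0.000, -72.600) km/h.
Velocity relative to ground = (-173.595, -173.595) + (0.000, -72.600) = (-173.595, -246.195) km/h.
Bearing = atan2(-173.59, -246.19) = 215.19° clockwise from north.

215.2°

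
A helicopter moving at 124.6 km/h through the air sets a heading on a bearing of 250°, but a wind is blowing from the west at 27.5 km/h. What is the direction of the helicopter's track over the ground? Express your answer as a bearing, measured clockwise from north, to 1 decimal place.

244.6°

Taking east as x and north as y: velocity relative to the air = (-117.086, -42.616) km/h; the air relative to ground = (27.500, 0.000) km/h.
Velocity relative to ground = (-117.086, -42.616) + (27.500, 0.000) = (-89.586, -42.616) km/h.
Bearing = atan2(-89.59, -42.62) = 244.56° clockwise from north.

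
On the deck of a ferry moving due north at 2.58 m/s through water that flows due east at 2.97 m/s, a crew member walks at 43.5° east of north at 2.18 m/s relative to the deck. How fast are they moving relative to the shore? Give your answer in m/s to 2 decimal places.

6.11 m/s

In east/north components (m/s): crew member relative to ferry = (1.501, 1.581); ferry relative to water = (0.000, 2.580); water relative to ground = (2.970, 0.000).
Sum = (4.471, 4.161) m/s.
Speed = |(4.471, 4.161)| = 6.108 m/s.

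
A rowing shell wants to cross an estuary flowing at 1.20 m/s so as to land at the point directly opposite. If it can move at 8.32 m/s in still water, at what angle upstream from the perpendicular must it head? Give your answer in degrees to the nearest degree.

To cancel the current, the upstream component of the rowing shell's velocity must equal the flow: 8.32 sin θ = 1.20.
sin θ = 1.20 / 8.32 = 0.1442.
θ = arcsin(0.1442) = 8.293°.

8°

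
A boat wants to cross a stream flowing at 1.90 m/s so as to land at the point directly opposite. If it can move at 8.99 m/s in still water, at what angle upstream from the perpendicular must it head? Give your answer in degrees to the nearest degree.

To cancel the current, the upstream component of the boat's velocity must equal the flow: 8.99 sin θ = 1.90.
sin θ = 1.90 / 8.99 = 0.2113.
θ = arcsin(0.2113) = 12.201°.

12°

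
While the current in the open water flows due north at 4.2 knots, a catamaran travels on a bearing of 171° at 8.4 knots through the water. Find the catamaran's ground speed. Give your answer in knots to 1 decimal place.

4.3 knots

Taking east as x and north as y: velocity relative to the water = (1.314, -8.297) knots; the water relative to ground = (0.000, 4.200) knots.
Velocity relative to ground = (1.314, -8.297) + (0.000, 4.200) = (1.314, -4.097) knots.
Speed = |(1.314, -4.097)| = 4.302 knots.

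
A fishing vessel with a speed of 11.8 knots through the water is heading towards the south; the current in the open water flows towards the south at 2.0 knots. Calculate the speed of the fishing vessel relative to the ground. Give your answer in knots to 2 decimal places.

Taking east as x and north as y: velocity relative to the water = (0.000, -11.800) knots; the water relative to ground = (0.000, -2.000) knots.
Velocity relative to ground = (0.000, -11.800) + (0.000, -2.000) = (0.000, -13.800) knots.
Speed = |(0.000, -13.800)| = 13.800 knots.

13.80 knots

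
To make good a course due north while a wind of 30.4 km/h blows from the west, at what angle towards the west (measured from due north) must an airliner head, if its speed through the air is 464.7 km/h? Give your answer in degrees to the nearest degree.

4°

The wind pushes perpendicular to the desired track; the heading must have a component into the wind equal to 30.4 km/h: 464.7 sin θ = 30.4.
sin θ = 0.0654, so θ = 3.751°.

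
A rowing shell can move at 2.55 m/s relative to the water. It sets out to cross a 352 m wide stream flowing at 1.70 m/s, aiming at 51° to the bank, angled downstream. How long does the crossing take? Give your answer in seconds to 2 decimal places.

177.62 s

The component of the rowing shell's velocity perpendicular to the bank is 2.55 × sin 51° = 1.982 m/s.
Only the cross-stream component determines the crossing time; the current contributes nothing perpendicular to the bank.
Time = 352 / 1.982 = 177.623 s.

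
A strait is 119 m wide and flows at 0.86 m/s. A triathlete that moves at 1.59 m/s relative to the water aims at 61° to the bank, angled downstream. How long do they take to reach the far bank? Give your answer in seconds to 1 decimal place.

The component of the triathlete's velocity perpendicular to the bank is 1.59 × sin 61° = 1.391 m/s.
The flow acts along the bank and has no component across it.
Time = 119 / 1.391 = 85.572 s.

85.6 s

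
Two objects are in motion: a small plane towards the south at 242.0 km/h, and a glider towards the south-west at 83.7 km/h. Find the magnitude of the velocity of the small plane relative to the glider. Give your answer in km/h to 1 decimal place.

192.2 km/h

Taking east as x and north as y: small plane velocity = (0.000, -242.000) km/h; glider velocity = (-59.185, -59.185) km/h.
Velocity of small plane relative to glider = (0.000, -242.000) − (-59.185, -59.185) = (59.185, -182.815) km/h.
Magnitude = |(59.185, -182.815)| = 192.157 km/h.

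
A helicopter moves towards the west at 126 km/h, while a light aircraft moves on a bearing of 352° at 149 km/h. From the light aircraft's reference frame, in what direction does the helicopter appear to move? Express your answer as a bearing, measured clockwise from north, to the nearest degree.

216°

Taking east as x and north as y: helicopter velocity = (-126.000, 0.000) km/h; light aircraft velocity = (-20.737, 147.550) km/h.
Velocity of helicopter relative to light aircraft = (-126.000, 0.000) − (-20.737, 147.550) = (-105.263, -147.550) km/h.
Bearing = atan2(-105.26, -147.55) = 215.50° clockwise from north.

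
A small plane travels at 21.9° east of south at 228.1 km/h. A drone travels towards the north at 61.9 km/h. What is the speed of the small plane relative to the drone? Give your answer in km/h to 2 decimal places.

286.46 km/h

Taking east as x and north as y: small plane velocity = (85.079, -211.639) km/h; drone velocity = (0.000, 61.900) km/h.
Velocity of small plane relative to drone = (85.079, -211.639) − (0.000, 61.900) = (85.079, -273.539) km/h.
Magnitude = |(85.079, -273.539)| = 286.465 km/h.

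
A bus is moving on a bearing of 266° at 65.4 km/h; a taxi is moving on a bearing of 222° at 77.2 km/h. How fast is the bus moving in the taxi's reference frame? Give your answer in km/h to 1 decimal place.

Taking east as x and north as y: bus velocity = (-65.241, -4.562) km/h; taxi velocity = (-51.657, -57.371) km/h.
Velocity of bus relative to taxi = (-65.241, -4.562) − (-51.657, -57.371) = (-13.584, 52.809) km/h.
Magnitude = |(-13.584, 52.809)| = 54.528 km/h.

54.5 km/h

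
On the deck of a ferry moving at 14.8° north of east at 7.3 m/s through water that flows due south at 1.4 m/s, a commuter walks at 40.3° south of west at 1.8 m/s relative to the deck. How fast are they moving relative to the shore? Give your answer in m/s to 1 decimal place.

In east/north components (m/s): commuter relative to ferry = (-1.373, -1.164); ferry relative to water = (7.058, 1.865); water relative to ground = (0.000, -1.400).
Sum = (5.685, -0.699) m/s.
Speed = |(5.685, -0.699)| = 5.728 m/s.

5.7 m/s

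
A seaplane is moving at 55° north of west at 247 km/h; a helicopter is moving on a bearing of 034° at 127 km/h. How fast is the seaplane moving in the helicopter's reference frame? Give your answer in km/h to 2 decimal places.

Taking east as x and north as y: seaplane velocity = (-141.673, 202.331) km/h; helicopter velocity = (71.017, 105.288) km/h.
Velocity of seaplane relative to helicopter = (-141.673, 202.331) − (71.017, 105.288) = (-212.691, 97.043) km/h.
Magnitude = |(-212.691, 97.043)| = 233.783 km/h.

233.78 km/h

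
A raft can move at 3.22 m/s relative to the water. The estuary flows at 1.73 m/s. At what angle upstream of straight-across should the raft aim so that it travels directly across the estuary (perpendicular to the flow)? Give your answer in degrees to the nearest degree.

To cancel the current, the upstream component of the raft's velocity must equal the flow: 3.22 sin θ = 1.73.
sin θ = 1.73 / 3.22 = 0.5373.
θ = arcsin(0.5373) = 32.498°.

32°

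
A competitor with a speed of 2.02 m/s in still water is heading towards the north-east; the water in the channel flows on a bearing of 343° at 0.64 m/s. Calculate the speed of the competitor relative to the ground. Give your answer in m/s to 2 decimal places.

2.39 m/s

Taking east as x and north as y: velocity relative to the water = (1.428, 1.428) m/s; the water relative to ground = (-0.187, 0.612) m/s.
Velocity relative to ground = (1.428, 1.428) + (-0.187, 0.612) = (1.241, 2.040) m/s.
Speed = |(1.241, 2.040)| = 2.388 m/s.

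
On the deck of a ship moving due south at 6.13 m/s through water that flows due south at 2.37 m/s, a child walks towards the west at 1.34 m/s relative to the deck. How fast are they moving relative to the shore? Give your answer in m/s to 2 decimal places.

In east/north components (m/s): child relative to ship = (-1.340, 0.000); ship relative to water = (0.000, -6.130); water relative to ground = (0.000, -2.370).
Sum = (-1.340, -8.500) m/s.
Speed = |(-1.340, -8.500)| = 8.605 m/s.

8.60 m/s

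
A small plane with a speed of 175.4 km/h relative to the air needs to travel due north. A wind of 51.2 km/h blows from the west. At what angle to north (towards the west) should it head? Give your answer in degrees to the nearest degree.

17°

The wind pushes perpendicular to the desired track; the heading must have a component into the wind equal to 51.2 km/h: 175.4 sin θ = 51.2.
sin θ = 0.2919, so θ = 16.972°.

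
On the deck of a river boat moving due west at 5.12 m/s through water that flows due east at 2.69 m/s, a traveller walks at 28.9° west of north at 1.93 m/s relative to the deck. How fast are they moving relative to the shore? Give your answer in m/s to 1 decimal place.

In east/north components (m/s): traveller relative to river boat = (-0.933, 1.690); river boat relative to water = (-5.120, 0.000); water relative to ground = (2.690, 0.000).
Sum = (-3.363, 1.690) m/s.
Speed = |(-3.363, 1.690)| = 3.763 m/s.

3.8 m/s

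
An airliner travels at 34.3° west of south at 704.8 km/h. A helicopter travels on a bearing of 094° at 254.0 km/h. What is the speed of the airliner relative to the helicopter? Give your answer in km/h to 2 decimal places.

Taking east as x and north as y: airliner velocity = (-397.173, -582.234) km/h; helicopter velocity = (253.381, -17.718) km/h.
Velocity of airliner relative to helicopter = (-397.173, -582.234) − (253.381, -17.718) = (-650.554, -564.516) km/h.
Magnitude = |(-650.554, -564.516)| = 861.336 km/h.

861.34 km/h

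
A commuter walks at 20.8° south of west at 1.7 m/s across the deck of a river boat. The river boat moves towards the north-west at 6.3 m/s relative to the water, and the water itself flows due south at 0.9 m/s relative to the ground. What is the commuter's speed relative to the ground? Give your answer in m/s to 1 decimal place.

In east/north components (m/s): commuter relative to river boat = (-1.589, -0.604); river boat relative to water = (-4.455, 4.455); water relative to ground = (0.000, -0.900).
Sum = (-6.044, 2.951) m/s.
Speed = |(-6.044, 2.951)| = 6.726 m/s.

6.7 m/s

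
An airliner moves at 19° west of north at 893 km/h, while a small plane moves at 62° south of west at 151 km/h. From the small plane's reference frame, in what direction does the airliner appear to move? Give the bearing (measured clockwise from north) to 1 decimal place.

347.3°

Taking east as x and north as y: airliner velocity = (-290.732, 844.348) km/h; small plane velocity = (-70.890, -133.325) km/h.
Velocity of airliner relative to small plane = (-290.732, 844.348) − (-70.890, -133.325) = (-219.842, 977.673) km/h.
Bearing = atan2(-219.84, 977.67) = 347.33° clockwise from north.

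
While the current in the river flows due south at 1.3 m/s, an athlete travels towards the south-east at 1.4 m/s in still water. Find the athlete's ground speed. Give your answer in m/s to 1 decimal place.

2.5 m/s

Taking east as x and north as y: velocity relative to the water = (0.990, -0.990) m/s; the water relative to ground = (0.000, -1.300) m/s.
Velocity relative to ground = (0.990, -0.990) + (0.000, -1.300) = (0.990, -2.290) m/s.
Speed = |(0.990, -2.290)| = 2.495 m/s.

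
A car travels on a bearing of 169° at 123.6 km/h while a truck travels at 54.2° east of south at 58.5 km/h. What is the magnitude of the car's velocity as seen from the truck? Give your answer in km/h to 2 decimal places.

Taking east as x and north as y: car velocity = (23.584, -121.329) km/h; truck velocity = (47.447, -34.220) km/h.
Velocity of car relative to truck = (23.584, -121.329) − (47.447, -34.220) = (-23.863, -87.109) km/h.
Magnitude = |(-23.863, -87.109)| = 90.319 km/h.

90.32 km/h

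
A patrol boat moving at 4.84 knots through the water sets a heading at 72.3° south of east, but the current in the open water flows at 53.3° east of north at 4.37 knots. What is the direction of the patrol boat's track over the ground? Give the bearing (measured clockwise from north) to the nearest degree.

Taking east as x and north as y: velocity relative to the water = (1.472, -4.611) knots; the water relative to ground = (3.504, 2.612) knots.
Velocity relative to ground = (1.472, -4.611) + (3.504, 2.612) = (4.975, -1.999) knots.
Bearing = atan2(4.98, -2.00) = 111.89° clockwise from north.

112°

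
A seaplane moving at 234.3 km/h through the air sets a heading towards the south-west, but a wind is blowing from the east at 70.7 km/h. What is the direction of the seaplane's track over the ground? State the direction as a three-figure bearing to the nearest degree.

235°

Taking east as x and north as y: velocity relative to the air = (-165.675, -165.675) km/h; the air relative to ground = (-70.700, 0.000) km/h.
Velocity relative to ground = (-165.675, -165.675) + (-70.700, 0.000) = (-236.375, -165.675) km/h.
Bearing = atan2(-236.38, -165.68) = 234.97° clockwise from north.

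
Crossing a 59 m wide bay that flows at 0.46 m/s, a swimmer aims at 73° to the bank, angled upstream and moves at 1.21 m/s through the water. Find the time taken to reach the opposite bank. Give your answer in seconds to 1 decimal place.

51.0 s

The component of the swimmer's velocity perpendicular to the bank is 1.21 × sin 73° = 1.157 m/s.
Only the cross-stream component determines the crossing time; the current contributes nothing perpendicular to the bank.
Time = 59 / 1.157 = 50.988 s.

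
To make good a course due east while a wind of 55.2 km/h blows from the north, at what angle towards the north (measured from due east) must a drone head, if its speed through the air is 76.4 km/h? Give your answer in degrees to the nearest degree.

The wind pushes perpendicular to the desired track; the heading must have a component into the wind equal to 55.2 km/h: 76.4 sin θ = 55.2.
sin θ = 0.7225, so θ = 46.262°.

46°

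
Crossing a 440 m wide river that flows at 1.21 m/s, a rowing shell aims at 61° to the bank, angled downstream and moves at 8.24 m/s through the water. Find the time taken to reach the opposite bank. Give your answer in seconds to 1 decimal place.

The component of the rowing shell's velocity perpendicular to the bank is 8.24 × sin 61° = 7.207 m/s.
The current is parallel to the bank, so it does not affect the crossing time.
Time = 440 / 7.207 = 61.053 s.

61.1 s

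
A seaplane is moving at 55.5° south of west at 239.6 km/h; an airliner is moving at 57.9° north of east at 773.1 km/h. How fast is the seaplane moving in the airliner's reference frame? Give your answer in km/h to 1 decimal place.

Taking east as x and north as y: seaplane velocity = (-135.711, -197.461) km/h; airliner velocity = (410.824, 654.910) km/h.
Velocity of seaplane relative to airliner = (-135.711, -197.461) − (410.824, 654.910) = (-546.535, -852.371) km/h.
Magnitude = |(-546.535, -852.371)| = 1012.540 km/h.

1012.5 km/h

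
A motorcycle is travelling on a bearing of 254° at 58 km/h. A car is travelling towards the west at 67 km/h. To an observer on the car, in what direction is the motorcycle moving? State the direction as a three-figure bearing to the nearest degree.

145°

Taking east as x and north as y: motorcycle velocity = (-55.753, -15.987) km/h; car velocity = (-67.000, 0.000) km/h.
Velocity of motorcycle relative to car = (-55.753, -15.987) − (-67.000, 0.000) = (11.247, -15.987) km/h.
Bearing = atan2(11.25, -15.99) = 144.87° clockwise from north.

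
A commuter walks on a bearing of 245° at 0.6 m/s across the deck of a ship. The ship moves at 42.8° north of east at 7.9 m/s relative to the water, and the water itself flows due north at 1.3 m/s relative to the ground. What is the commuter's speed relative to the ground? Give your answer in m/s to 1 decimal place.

In east/north components (m/s): commuter relative to ship = (-0.544, -0.254); ship relative to water = (5.796, 5.368); water relative to ground = (0.000, 1.300).
Sum = (5.253, 6.414) m/s.
Speed = |(5.253, 6.414)| = 8.290 m/s.

8.3 m/s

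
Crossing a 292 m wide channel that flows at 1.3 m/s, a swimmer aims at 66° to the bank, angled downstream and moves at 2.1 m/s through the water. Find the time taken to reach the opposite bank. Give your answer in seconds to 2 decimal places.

The component of the swimmer's velocity perpendicular to the bank is 2.1 × sin 66° = 1.918 m/s.
Only the cross-stream component determines the crossing time; the current contributes nothing perpendicular to the bank.
Time = 292 / 1.918 = 152.207 s.

152.21 s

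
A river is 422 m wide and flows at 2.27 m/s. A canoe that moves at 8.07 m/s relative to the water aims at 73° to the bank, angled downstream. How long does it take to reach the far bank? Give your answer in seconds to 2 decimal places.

The component of the canoe's velocity perpendicular to the bank is 8.07 × sin 73° = 7.717 m/s.
The current is parallel to the bank, so it does not affect the crossing time.
Time = 422 / 7.717 = 54.682 s.

54.68 s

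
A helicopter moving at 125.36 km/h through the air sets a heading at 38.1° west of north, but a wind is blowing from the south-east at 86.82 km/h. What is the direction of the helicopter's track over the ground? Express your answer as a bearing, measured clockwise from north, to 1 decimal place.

Taking east as x and north as y: velocity relative to the air = (-77.352, 98.650) km/h; the air relative to ground = (-61.391, 61.391) km/h.
Velocity relative to ground = (-77.352, 98.650) + (-61.391, 61.391) = (-138.743, 160.041) km/h.
Bearing = atan2(-138.74, 160.04) = 319.08° clockwise from north.

319.1°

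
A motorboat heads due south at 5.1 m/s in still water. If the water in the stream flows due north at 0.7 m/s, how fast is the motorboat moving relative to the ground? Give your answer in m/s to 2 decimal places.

4.40 m/s

Taking east as x and north as y: velocity relative to the water = (0.000, -5.100) m/s; the water relative to ground = (0.000, 0.700) m/s.
Velocity relative to ground = (0.000, -5.100) + (0.000, 0.700) = (0.000, -4.400) m/s.
Speed = |(0.000, -4.400)| = 4.400 m/s.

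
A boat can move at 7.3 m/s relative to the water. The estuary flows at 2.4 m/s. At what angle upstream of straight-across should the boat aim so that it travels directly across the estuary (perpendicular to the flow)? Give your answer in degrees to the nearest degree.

To cancel the current, the upstream component of the boat's velocity must equal the flow: 7.3 sin θ = 2.4.
sin θ = 2.4 / 7.3 = 0.3288.
θ = arcsin(0.3288) = 19.194°.

19°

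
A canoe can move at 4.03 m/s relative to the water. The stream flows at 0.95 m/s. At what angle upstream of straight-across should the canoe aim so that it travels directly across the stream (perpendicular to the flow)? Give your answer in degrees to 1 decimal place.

13.6°

To cancel the current, the upstream component of the canoe's velocity must equal the flow: 4.03 sin θ = 0.95.
sin θ = 0.95 / 4.03 = 0.2357.
θ = arcsin(0.2357) = 13.635°.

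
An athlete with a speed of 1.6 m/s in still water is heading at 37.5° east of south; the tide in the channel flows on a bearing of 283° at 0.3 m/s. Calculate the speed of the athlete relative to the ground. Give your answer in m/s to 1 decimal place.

1.4 m/s

Taking east as x and north as y: velocity relative to the water = (0.974, -1.269) m/s; the water relative to ground = (-0.292, 0.067) m/s.
Velocity relative to ground = (0.974, -1.269) + (-0.292, 0.067) = (0.682, -1.202) m/s.
Speed = |(0.682, -1.202)| = 1.382 m/s.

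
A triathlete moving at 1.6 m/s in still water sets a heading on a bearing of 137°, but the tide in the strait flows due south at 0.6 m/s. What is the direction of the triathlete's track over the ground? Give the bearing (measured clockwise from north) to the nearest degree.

148°

Taking east as x and north as y: velocity relative to the water = (1.091, -1.170) m/s; the water relative to ground = (0.000, -0.600) m/s.
Velocity relative to ground = (1.091, -1.170) + (0.000, -0.600) = (1.091, -1.770) m/s.
Bearing = atan2(1.09, -1.77) = 148.35° clockwise from north.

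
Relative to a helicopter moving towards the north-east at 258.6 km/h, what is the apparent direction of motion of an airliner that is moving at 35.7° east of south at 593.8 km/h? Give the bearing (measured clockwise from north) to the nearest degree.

166°

Taking east as x and north as y: airliner velocity = (346.507, -482.215) km/h; helicopter velocity = (182.858, 182.858) km/h.
Velocity of airliner relative to helicopter = (346.507, -482.215) − (182.858, 182.858) = (163.649, -665.073) km/h.
Bearing = atan2(163.65, -665.07) = 166.18° clockwise from north.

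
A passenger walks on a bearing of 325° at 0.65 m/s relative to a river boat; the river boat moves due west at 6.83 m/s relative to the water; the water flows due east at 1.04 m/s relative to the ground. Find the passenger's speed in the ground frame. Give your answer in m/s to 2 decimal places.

In east/north components (m/s): passenger relative to river boat = (-0.373, 0.532); river boat relative to water = (-6.830, 0.000); water relative to ground = (1.040, 0.000).
Sum = (-6.163, 0.532) m/s.
Speed = |(-6.163, 0.532)| = 6.186 m/s.

6.19 m/s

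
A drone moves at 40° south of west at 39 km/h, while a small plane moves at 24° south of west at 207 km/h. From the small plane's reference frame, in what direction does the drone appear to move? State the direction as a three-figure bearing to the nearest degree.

Taking east as x and north as y: drone velocity = (-29.876, -25.069) km/h; small plane velocity = (-189.104, -84.194) km/h.
Velocity of drone relative to small plane = (-29.876, -25.069) − (-189.104, -84.194) = (159.228, 59.126) km/h.
Bearing = atan2(159.23, 59.13) = 69.63° clockwise from north.

070°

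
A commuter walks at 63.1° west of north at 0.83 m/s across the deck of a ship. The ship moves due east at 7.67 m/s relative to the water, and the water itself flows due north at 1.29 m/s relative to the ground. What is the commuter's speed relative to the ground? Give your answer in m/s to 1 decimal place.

In east/north components (m/s): commuter relative to ship = (-0.740, 0.376); ship relative to water = (7.670, 0.000); water relative to ground = (0.000, 1.290).
Sum = (6.930, 1.666) m/s.
Speed = |(6.930, 1.666)| = 7.127 m/s.

7.1 m/s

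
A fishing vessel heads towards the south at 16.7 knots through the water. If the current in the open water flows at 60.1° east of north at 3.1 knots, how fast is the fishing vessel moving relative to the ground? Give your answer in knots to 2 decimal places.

15.39 knots

Taking east as x and north as y: velocity relative to the water = (0.000, -16.700) knots; the water relative to ground = (2.687, 1.545) knots.
Velocity relative to ground = (0.000, -16.700) + (2.687, 1.545) = (2.687, -15.155) knots.
Speed = |(2.687, -15.155)| = 15.391 knots.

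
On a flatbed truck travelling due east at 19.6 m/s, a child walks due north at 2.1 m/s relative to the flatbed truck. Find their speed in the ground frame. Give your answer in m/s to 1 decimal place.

Taking east as x and north as y: flatbed truck velocity = (19.600, 0.000) m/s; child velocity relative to flatbed truck = (0.000, 2.100) m/s.
Velocity relative to ground = (19.600, 0.000) + (0.000, 2.100) = (19.600, 2.100) m/s.
Speed = |(19.600, 2.100)| = 19.712 m/s.

19.7 m/s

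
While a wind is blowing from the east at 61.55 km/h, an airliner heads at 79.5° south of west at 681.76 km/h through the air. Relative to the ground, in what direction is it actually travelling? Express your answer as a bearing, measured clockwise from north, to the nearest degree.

Taking east as x and north as y: velocity relative to the air = (-124.241, -670.344) km/h; the air relative to ground = (-61.550, 0.000) km/h.
Velocity relative to ground = (-124.241, -670.344) + (-61.550, 0.000) = (-185.791, -670.344) km/h.
Bearing = atan2(-185.79, -670.34) = 195.49° clockwise from north.

195°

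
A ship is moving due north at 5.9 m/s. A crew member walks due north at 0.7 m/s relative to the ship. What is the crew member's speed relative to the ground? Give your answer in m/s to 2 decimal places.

6.60 m/s

Taking east as x and north as y: ship velocity = (0.000, 5.900) m/s; crew member velocity relative to ship = (0.000, 0.700) m/s.
Velocity relative to ground = (0.000, 5.900) + (0.000, 0.700) = (0.000, 6.600) m/s.
Speed = |(0.000, 6.600)| = 6.600 m/s.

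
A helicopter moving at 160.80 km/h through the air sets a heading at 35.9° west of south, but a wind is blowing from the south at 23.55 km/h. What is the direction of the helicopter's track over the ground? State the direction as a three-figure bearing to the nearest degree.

221°

Taking east as x and north as y: velocity relative to the air = (-94.289, -130.255) km/h; the air relative to ground = (0.000, 23.550) km/h.
Velocity relative to ground = (-94.289, -130.255) + (0.000, 23.550) = (-94.289, -106.705) km/h.
Bearing = atan2(-94.29, -106.70) = 221.47° clockwise from north.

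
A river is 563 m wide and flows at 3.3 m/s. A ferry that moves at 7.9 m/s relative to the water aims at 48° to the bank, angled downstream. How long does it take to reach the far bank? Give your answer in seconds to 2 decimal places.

The component of the ferry's velocity perpendicular to the bank is 7.9 × sin 48° = 5.871 m/s.
The current is parallel to the bank, so it does not affect the crossing time.
Time = 563 / 5.871 = 95.898 s.

95.90 s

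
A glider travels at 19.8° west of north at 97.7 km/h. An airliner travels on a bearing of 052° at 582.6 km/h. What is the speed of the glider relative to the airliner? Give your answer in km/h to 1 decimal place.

Taking east as x and north as y: glider velocity = (-33.095, 91.924) km/h; airliner velocity = (459.095, 358.684) km/h.
Velocity of glider relative to airliner = (-33.095, 91.924) − (459.095, 358.684) = (-492.190, -266.760) km/h.
Magnitude = |(-492.190, -266.760)| = 559.832 km/h.

559.8 km/h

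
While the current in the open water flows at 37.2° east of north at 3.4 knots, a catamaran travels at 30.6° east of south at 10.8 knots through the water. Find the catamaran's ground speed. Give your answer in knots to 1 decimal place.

Taking east as x and north as y: velocity relative to the water = (5.498, -9.296) knots; the water relative to ground = (2.056, 2.708) knots.
Velocity relative to ground = (5.498, -9.296) + (2.056, 2.708) = (7.553, -6.588) knots.
Speed = |(7.553, -6.588)| = 10.023 knots.

10.0 knots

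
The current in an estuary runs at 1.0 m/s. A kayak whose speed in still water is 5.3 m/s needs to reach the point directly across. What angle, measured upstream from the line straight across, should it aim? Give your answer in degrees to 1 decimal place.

To cancel the current, the upstream component of the kayak's velocity must equal the flow: 5.3 sin θ = 1.0.
sin θ = 1.0 / 5.3 = 0.1887.
θ = arcsin(0.1887) = 10.876°.

10.9°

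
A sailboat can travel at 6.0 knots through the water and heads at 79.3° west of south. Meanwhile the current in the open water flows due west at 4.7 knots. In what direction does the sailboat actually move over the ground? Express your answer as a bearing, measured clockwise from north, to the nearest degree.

264°

Taking east as x and north as y: velocity relative to the water = (-5.896, -1.114) knots; the water relative to ground = (-4.700, 0.000) knots.
Velocity relative to ground = (-5.896, -1.114) + (-4.700, 0.000) = (-10.596, -1.114) knots.
Bearing = atan2(-10.60, -1.11) = 264.00° clockwise from north.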